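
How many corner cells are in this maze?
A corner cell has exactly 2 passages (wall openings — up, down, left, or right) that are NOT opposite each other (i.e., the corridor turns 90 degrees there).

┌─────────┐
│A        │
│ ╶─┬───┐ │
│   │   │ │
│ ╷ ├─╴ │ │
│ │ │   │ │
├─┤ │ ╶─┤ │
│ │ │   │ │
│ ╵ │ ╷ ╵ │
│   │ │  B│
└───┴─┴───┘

Counting corner cells (2 non-opposite passages):
Total corners: 11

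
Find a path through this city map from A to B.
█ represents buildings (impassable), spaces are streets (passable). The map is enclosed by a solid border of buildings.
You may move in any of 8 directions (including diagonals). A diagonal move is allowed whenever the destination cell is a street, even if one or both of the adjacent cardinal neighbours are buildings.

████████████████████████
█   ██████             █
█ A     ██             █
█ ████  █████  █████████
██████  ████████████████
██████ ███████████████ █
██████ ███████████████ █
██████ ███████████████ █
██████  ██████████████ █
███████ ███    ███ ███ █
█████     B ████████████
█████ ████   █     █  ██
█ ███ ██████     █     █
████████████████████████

Finding the shortest path from A to B:
Movement: 8-directional
Path length: 13 steps
Directions: right → right → right → down-right → down → down → down → down → down → down-right → down-right → right → right

Solution:

████████████████████████
█   ██████             █
█ A→→↘  ██             █
█ ████↓ █████  █████████
██████↓ ████████████████
██████↓███████████████ █
██████↓███████████████ █
██████↓███████████████ █
██████↘ ██████████████ █
███████↘███    ███ ███ █
█████   →→B ████████████
█████ ████   █     █  ██
█ ███ ██████     █     █
████████████████████████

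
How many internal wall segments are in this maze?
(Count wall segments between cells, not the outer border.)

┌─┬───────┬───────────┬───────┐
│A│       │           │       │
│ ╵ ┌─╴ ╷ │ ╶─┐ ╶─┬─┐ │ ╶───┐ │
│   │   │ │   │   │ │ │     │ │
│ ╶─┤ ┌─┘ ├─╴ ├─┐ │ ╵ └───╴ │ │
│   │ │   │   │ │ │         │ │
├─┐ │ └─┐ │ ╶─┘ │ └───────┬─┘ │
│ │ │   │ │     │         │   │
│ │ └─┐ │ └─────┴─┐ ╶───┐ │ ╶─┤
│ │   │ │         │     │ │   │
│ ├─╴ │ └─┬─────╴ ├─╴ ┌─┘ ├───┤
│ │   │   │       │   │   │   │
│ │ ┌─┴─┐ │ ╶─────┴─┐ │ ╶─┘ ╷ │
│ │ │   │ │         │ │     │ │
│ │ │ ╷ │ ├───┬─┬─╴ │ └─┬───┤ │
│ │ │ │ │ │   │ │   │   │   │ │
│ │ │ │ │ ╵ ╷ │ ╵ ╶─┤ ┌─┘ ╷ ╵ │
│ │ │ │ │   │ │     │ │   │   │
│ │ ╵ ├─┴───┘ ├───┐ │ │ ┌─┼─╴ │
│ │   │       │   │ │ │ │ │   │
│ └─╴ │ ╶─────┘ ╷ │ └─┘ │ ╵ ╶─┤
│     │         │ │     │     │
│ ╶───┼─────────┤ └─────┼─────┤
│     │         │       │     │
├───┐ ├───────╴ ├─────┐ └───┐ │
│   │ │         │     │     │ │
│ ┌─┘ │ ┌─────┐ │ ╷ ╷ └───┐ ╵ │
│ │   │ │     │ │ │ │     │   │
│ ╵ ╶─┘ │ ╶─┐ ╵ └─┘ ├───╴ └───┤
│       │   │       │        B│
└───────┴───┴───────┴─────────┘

Counting internal wall segments:
Total internal walls: 196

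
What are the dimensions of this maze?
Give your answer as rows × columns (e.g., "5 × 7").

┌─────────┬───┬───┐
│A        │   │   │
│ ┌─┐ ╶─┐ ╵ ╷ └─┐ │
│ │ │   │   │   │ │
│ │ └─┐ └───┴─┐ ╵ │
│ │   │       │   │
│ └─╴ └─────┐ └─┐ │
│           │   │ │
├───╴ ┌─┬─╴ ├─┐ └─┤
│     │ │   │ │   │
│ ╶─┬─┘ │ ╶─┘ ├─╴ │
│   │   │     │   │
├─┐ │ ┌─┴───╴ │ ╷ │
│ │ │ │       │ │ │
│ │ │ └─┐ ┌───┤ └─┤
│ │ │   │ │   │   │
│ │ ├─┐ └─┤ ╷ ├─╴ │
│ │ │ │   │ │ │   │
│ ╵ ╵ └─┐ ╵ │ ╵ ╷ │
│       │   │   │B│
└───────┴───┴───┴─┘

Counting the maze dimensions:
Rows (vertical): 10
Columns (horizontal): 9
Dimensions: 10 × 9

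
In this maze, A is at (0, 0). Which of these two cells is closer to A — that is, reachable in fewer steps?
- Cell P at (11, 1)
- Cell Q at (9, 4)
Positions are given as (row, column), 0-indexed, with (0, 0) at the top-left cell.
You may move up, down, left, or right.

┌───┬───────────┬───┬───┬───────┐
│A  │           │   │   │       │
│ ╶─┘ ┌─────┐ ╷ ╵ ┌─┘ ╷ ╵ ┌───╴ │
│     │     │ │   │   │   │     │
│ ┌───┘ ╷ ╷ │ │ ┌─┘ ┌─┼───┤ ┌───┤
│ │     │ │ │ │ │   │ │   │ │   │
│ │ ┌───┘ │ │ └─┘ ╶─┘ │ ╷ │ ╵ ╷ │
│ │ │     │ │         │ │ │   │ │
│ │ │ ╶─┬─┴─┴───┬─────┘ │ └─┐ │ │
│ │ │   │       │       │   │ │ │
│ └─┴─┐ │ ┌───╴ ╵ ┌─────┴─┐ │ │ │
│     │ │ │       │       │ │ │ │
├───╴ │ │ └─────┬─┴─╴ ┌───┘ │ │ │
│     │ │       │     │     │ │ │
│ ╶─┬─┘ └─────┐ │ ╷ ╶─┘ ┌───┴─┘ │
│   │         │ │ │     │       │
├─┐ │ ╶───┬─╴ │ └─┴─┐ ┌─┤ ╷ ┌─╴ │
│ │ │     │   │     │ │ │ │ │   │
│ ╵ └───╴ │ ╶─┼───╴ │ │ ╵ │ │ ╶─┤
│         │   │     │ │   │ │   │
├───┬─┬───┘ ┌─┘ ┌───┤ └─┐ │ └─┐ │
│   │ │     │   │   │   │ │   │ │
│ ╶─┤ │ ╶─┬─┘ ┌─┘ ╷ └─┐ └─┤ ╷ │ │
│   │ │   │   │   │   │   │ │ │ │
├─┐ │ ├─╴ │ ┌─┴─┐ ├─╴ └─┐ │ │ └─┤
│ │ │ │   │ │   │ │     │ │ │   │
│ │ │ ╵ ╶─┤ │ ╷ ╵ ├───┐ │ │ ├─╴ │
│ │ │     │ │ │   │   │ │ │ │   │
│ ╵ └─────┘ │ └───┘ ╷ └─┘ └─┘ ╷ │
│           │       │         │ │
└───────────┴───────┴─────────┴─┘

Shortest path A → P at (11, 1): 108 steps
Shortest path A → Q at (9, 4): 17 steps

Q is closer (17 steps vs 108 steps).

Path to P:

┌───┬───────────┬───┬───┬───────┐
│A  │↱ → → → ↓  │   │↱ ↓│↱ → → ↓│
│ ╶─┘ ┌─────┐ ╷ ╵ ┌─┘ ╷ ╵ ┌───╴ │
│↳ → ↑│     │↓│   │↱ ↑│↳ ↑│↓ ← ↲│
│ ┌───┘ ╷ ╷ │ │ ┌─┘ ┌─┼───┤ ┌───┤
│ │     │ │ │↓│ │↱ ↑│ │↓ ↰│↓│↱ ↓│
│ │ ┌───┘ │ │ └─┘ ╶─┘ │ ╷ │ ╵ ╷ │
│ │ │     │ │↳ → ↑    │↓│↑│↳ ↑│↓│
│ │ │ ╶─┬─┴─┴───┬─────┘ │ └─┐ │ │
│ │ │   │↓ ← ← ↰│↓ ← ← ↲│↑ ↰│ │↓│
│ └─┴─┐ │ ┌───╴ ╵ ┌─────┴─┐ │ │ │
│     │ │↓│    ↑ ↲│       │↑│ │↓│
├───╴ │ │ └─────┬─┴─╴ ┌───┘ │ │ │
│     │ │↳ → → ↓│     │↱ → ↑│ │↓│
│ ╶─┬─┘ └─────┐ │ ╷ ╶─┘ ┌───┴─┘ │
│   │         │↓│ │  ↱ ↑│  ↓ ← ↲│
├─┐ │ ╶───┬─╴ │ └─┴─┐ ┌─┤ ╷ ┌─╴ │
│ │ │     │   │↳ → ↓│↑│ │ │↓│   │
│ ╵ └───╴ │ ╶─┼───╴ │ │ ╵ │ │ ╶─┤
│         │   │↓ ← ↲│↑│   │↓│   │
├───┬─┬───┘ ┌─┘ ┌───┤ └─┐ │ └─┐ │
│   │ │     │↓ ↲│   │↑ ↰│ │↳ ↓│ │
│ ╶─┤ │ ╶─┬─┘ ┌─┘ ╷ └─┐ └─┤ ╷ │ │
│  P│ │   │↓ ↲│   │   │↑ ↰│ │↓│ │
├─┐ │ ├─╴ │ ┌─┴─┐ ├─╴ └─┐ │ │ └─┤
│ │↑│ │   │↓│   │ │     │↑│ │↳ ↓│
│ │ │ ╵ ╶─┤ │ ╷ ╵ ├───┐ │ │ ├─╴ │
│ │↑│     │↓│ │   │   │ │↑│ │↓ ↲│
│ ╵ └─────┘ │ └───┘ ╷ └─┘ └─┘ ╷ │
│  ↑ ← ← ← ↲│       │    ↑ ← ↲│ │
└───────────┴───────┴─────────┴─┘

Path to Q:

┌───┬───────────┬───┬───┬───────┐
│A  │           │   │   │       │
│ ╶─┘ ┌─────┐ ╷ ╵ ┌─┘ ╷ ╵ ┌───╴ │
│↓    │     │ │   │   │   │     │
│ ┌───┘ ╷ ╷ │ │ ┌─┘ ┌─┼───┤ ┌───┤
│↓│     │ │ │ │ │   │ │   │ │   │
│ │ ┌───┘ │ │ └─┘ ╶─┘ │ ╷ │ ╵ ╷ │
│↓│ │     │ │         │ │ │   │ │
│ │ │ ╶─┬─┴─┴───┬─────┘ │ └─┐ │ │
│↓│ │   │       │       │   │ │ │
│ └─┴─┐ │ ┌───╴ ╵ ┌─────┴─┐ │ │ │
│↳ → ↓│ │ │       │       │ │ │ │
├───╴ │ │ └─────┬─┴─╴ ┌───┘ │ │ │
│↓ ← ↲│ │       │     │     │ │ │
│ ╶─┬─┘ └─────┐ │ ╷ ╶─┘ ┌───┴─┘ │
│↳ ↓│         │ │ │     │       │
├─┐ │ ╶───┬─╴ │ └─┴─┐ ┌─┤ ╷ ┌─╴ │
│ │↓│     │   │     │ │ │ │ │   │
│ ╵ └───╴ │ ╶─┼───╴ │ │ ╵ │ │ ╶─┤
│  ↳ → → Q│   │     │ │   │ │   │
├───┬─┬───┘ ┌─┘ ┌───┤ └─┐ │ └─┐ │
│   │ │     │   │   │   │ │   │ │
│ ╶─┤ │ ╶─┬─┘ ┌─┘ ╷ └─┐ └─┤ ╷ │ │
│   │ │   │   │   │   │   │ │ │ │
├─┐ │ ├─╴ │ ┌─┴─┐ ├─╴ └─┐ │ │ └─┤
│ │ │ │   │ │   │ │     │ │ │   │
│ │ │ ╵ ╶─┤ │ ╷ ╵ ├───┐ │ │ ├─╴ │
│ │ │     │ │ │   │   │ │ │ │   │
│ ╵ └─────┘ │ └───┘ ╷ └─┘ └─┘ ╷ │
│           │       │         │ │
└───────────┴───────┴─────────┴─┘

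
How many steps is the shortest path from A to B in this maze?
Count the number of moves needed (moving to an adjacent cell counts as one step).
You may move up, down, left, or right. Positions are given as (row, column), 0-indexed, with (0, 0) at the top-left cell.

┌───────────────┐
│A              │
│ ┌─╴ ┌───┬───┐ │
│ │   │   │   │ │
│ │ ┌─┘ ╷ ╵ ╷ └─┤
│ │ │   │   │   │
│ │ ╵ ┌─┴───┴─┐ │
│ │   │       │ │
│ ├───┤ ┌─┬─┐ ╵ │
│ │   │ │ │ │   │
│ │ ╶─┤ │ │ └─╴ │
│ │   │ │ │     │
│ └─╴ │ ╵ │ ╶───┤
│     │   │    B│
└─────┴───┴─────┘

Using BFS to find shortest path:
Start: (0, 0), End: (6, 7)
Path found:
(0,0) → (0,1) → (0,2) → (1,2) → (1,1) → (2,1) → (3,1) → (3,2) → (2,2) → (2,3) → (1,3) → (1,4) → (2,4) → (2,5) → (1,5) → (1,6) → (2,6) → (2,7) → (3,7) → (4,7) → (5,7) → (5,6) → (5,5) → (6,5) → (6,6) → (6,7)
Number of steps: 25

Solution:

┌───────────────┐
│A → ↓          │
│ ┌─╴ ┌───┬───┐ │
│ │↓ ↲│↱ ↓│↱ ↓│ │
│ │ ┌─┘ ╷ ╵ ╷ └─┤
│ │↓│↱ ↑│↳ ↑│↳ ↓│
│ │ ╵ ┌─┴───┴─┐ │
│ │↳ ↑│       │↓│
│ ├───┤ ┌─┬─┐ ╵ │
│ │   │ │ │ │  ↓│
│ │ ╶─┤ │ │ └─╴ │
│ │   │ │ │↓ ← ↲│
│ └─╴ │ ╵ │ ╶───┤
│     │   │↳ → B│
└─────┴───┴─────┘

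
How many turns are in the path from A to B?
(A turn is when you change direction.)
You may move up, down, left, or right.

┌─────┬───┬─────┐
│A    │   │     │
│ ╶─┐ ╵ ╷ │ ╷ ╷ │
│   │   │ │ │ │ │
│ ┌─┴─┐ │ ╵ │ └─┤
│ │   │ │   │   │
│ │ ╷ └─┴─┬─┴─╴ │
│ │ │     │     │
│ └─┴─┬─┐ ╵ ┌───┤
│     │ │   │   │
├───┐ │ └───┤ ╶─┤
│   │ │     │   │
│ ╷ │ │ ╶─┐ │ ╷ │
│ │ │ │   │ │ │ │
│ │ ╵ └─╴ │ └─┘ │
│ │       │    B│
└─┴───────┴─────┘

Directions: down, down, down, down, right, right, down, down, down, right, right, up, left, up, right, right, down, down, right, right
Number of turns: 9

Solution:

┌─────┬───┬─────┐
│A    │   │     │
│ ╶─┐ ╵ ╷ │ ╷ ╷ │
│↓  │   │ │ │ │ │
│ ┌─┴─┐ │ ╵ │ └─┤
│↓│   │ │   │   │
│ │ ╷ └─┴─┬─┴─╴ │
│↓│ │     │     │
│ └─┴─┬─┐ ╵ ┌───┤
│↳ → ↓│ │   │   │
├───┐ │ └───┤ ╶─┤
│   │↓│↱ → ↓│   │
│ ╷ │ │ ╶─┐ │ ╷ │
│ │ │↓│↑ ↰│↓│ │ │
│ │ ╵ └─╴ │ └─┘ │
│ │  ↳ → ↑│↳ → B│
└─┴───────┴─────┘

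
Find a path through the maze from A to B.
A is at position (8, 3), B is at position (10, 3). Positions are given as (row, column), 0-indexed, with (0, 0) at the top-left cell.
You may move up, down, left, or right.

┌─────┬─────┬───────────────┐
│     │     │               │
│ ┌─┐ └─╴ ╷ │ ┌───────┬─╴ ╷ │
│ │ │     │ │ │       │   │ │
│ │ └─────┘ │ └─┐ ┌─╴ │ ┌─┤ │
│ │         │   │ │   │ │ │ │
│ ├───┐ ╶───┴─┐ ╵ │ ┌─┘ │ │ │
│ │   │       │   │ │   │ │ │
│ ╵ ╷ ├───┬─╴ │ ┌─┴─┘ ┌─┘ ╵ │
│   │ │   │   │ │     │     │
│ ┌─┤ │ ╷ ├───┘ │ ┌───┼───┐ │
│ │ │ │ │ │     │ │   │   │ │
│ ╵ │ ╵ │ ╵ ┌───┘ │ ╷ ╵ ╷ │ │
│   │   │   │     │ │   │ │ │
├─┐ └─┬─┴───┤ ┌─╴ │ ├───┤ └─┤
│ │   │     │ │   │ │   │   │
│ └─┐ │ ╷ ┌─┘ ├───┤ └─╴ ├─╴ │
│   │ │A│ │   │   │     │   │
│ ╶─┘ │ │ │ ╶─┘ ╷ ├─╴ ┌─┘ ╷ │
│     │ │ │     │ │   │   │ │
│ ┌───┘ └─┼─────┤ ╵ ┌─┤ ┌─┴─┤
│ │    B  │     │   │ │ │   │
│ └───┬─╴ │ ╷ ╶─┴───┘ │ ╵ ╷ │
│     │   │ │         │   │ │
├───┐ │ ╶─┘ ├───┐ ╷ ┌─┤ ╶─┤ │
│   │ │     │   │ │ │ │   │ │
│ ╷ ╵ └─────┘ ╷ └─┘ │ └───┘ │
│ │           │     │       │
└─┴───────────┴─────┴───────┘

Finding the shortest path from (8, 3) to (10, 3):
Path length: 2 steps
Directions: down → down

Solution:

┌─────┬─────┬───────────────┐
│     │     │               │
│ ┌─┐ └─╴ ╷ │ ┌───────┬─╴ ╷ │
│ │ │     │ │ │       │   │ │
│ │ └─────┘ │ └─┐ ┌─╴ │ ┌─┤ │
│ │         │   │ │   │ │ │ │
│ ├───┐ ╶───┴─┐ ╵ │ ┌─┘ │ │ │
│ │   │       │   │ │   │ │ │
│ ╵ ╷ ├───┬─╴ │ ┌─┴─┘ ┌─┘ ╵ │
│   │ │   │   │ │     │     │
│ ┌─┤ │ ╷ ├───┘ │ ┌───┼───┐ │
│ │ │ │ │ │     │ │   │   │ │
│ ╵ │ ╵ │ ╵ ┌───┘ │ ╷ ╵ ╷ │ │
│   │   │   │     │ │   │ │ │
├─┐ └─┬─┴───┤ ┌─╴ │ ├───┤ └─┤
│ │   │     │ │   │ │   │   │
│ └─┐ │ ╷ ┌─┘ ├───┤ └─╴ ├─╴ │
│   │ │A│ │   │   │     │   │
│ ╶─┘ │ │ │ ╶─┘ ╷ ├─╴ ┌─┘ ╷ │
│     │↓│ │     │ │   │   │ │
│ ┌───┘ └─┼─────┤ ╵ ┌─┤ ┌─┴─┤
│ │    B  │     │   │ │ │   │
│ └───┬─╴ │ ╷ ╶─┴───┘ │ ╵ ╷ │
│     │   │ │         │   │ │
├───┐ │ ╶─┘ ├───┐ ╷ ┌─┤ ╶─┤ │
│   │ │     │   │ │ │ │   │ │
│ ╷ ╵ └─────┘ ╷ └─┘ │ └───┘ │
│ │           │     │       │
└─┴───────────┴─────┴───────┘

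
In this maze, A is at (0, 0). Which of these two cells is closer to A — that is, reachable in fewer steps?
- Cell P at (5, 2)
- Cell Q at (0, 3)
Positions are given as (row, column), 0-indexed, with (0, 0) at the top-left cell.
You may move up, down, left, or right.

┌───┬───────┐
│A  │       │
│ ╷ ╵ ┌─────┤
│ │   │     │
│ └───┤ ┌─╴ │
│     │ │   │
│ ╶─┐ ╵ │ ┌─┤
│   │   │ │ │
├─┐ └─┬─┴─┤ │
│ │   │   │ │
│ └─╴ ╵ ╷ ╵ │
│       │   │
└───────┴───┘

Shortest path A → P at (5, 2): 7 steps
Shortest path A → Q at (0, 3): 5 steps

Q is closer (5 steps vs 7 steps).

Path to P:

┌───┬───────┐
│A  │       │
│ ╷ ╵ ┌─────┤
│↓│   │     │
│ └───┤ ┌─╴ │
│↓    │ │   │
│ ╶─┐ ╵ │ ┌─┤
│↳ ↓│   │ │ │
├─┐ └─┬─┴─┤ │
│ │↳ ↓│   │ │
│ └─╴ ╵ ╷ ╵ │
│    P  │   │
└───────┴───┘

Path to Q:

┌───┬───────┐
│A ↓│↱ Q    │
│ ╷ ╵ ┌─────┤
│ │↳ ↑│     │
│ └───┤ ┌─╴ │
│     │ │   │
│ ╶─┐ ╵ │ ┌─┤
│   │   │ │ │
├─┐ └─┬─┴─┤ │
│ │   │   │ │
│ └─╴ ╵ ╷ ╵ │
│       │   │
└───────┴───┘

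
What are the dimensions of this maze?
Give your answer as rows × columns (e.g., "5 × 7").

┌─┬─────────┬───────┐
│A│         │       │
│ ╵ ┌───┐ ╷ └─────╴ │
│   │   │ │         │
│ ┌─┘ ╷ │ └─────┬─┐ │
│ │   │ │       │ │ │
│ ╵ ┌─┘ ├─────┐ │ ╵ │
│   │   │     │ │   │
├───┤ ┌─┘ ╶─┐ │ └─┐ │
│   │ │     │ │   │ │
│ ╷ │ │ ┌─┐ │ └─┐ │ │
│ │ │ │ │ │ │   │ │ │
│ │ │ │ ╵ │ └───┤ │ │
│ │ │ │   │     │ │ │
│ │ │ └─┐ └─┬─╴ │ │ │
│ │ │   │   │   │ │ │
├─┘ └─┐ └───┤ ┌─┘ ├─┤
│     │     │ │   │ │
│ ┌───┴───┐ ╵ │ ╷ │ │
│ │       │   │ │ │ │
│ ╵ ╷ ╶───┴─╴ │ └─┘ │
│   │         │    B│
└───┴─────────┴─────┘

Counting the maze dimensions:
Rows (vertical): 11
Columns (horizontal): 10
Dimensions: 11 × 10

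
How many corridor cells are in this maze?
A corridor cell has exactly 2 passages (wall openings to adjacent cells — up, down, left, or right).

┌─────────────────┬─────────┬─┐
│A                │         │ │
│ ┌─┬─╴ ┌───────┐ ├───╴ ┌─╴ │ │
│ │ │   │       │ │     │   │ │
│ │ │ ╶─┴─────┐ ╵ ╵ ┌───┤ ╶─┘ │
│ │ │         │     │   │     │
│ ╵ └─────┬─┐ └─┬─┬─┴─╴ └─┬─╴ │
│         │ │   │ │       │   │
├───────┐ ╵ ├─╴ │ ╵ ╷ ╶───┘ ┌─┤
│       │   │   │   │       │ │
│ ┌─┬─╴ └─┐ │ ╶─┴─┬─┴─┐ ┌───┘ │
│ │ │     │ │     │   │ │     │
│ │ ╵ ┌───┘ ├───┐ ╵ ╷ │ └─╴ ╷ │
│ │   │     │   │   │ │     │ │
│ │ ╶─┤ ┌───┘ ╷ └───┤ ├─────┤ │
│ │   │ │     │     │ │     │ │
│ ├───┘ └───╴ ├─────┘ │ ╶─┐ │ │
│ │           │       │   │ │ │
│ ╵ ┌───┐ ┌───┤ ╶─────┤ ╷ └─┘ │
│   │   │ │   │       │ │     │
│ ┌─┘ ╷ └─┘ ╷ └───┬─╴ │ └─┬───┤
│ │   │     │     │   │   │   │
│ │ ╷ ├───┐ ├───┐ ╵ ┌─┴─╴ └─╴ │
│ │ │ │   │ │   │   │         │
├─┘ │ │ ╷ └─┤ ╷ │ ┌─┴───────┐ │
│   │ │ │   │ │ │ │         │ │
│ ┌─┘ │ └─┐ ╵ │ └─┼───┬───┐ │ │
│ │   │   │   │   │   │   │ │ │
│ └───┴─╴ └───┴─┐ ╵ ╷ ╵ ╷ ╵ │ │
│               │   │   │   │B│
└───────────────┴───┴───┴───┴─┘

Counting cells with exactly 2 passages:
Total corridor cells: 175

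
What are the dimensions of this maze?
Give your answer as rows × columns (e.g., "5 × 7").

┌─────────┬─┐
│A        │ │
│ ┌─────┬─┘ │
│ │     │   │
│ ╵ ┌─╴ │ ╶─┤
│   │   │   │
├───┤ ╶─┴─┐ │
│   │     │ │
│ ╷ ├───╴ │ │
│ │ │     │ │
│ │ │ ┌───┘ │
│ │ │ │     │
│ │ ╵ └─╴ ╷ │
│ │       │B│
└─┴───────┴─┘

Counting the maze dimensions:
Rows (vertical): 7
Columns (horizontal): 6
Dimensions: 7 × 6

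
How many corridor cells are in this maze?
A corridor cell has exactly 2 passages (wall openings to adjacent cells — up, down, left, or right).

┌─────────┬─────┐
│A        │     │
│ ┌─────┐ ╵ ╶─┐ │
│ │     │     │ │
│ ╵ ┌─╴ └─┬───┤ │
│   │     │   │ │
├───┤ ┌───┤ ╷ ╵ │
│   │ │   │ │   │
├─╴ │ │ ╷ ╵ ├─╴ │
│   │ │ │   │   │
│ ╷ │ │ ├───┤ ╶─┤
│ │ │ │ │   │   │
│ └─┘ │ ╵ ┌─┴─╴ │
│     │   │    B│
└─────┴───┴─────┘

Counting cells with exactly 2 passages:
Total corridor cells: 46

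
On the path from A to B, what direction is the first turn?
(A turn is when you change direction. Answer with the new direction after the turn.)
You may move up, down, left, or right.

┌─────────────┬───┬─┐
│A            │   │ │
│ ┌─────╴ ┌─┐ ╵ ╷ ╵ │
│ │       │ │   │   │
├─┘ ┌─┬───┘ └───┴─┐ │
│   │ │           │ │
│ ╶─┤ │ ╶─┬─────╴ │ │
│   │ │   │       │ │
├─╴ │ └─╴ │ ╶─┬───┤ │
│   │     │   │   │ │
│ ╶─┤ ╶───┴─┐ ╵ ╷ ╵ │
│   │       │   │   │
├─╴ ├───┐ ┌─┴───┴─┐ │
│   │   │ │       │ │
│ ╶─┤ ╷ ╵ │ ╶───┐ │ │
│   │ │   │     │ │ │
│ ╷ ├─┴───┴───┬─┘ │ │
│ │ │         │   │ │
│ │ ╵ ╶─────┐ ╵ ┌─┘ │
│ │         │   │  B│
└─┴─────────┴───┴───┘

Directions: right, right, right, right, right, right, down, right, up, right, down, right, down, down, down, down, down, down, down, down
First turn direction: down

Solution:

┌─────────────┬───┬─┐
│A → → → → → ↓│↱ ↓│ │
│ ┌─────╴ ┌─┐ ╵ ╷ ╵ │
│ │       │ │↳ ↑│↳ ↓│
├─┘ ┌─┬───┘ └───┴─┐ │
│   │ │           │↓│
│ ╶─┤ │ ╶─┬─────╴ │ │
│   │ │   │       │↓│
├─╴ │ └─╴ │ ╶─┬───┤ │
│   │     │   │   │↓│
│ ╶─┤ ╶───┴─┐ ╵ ╷ ╵ │
│   │       │   │  ↓│
├─╴ ├───┐ ┌─┴───┴─┐ │
│   │   │ │       │↓│
│ ╶─┤ ╷ ╵ │ ╶───┐ │ │
│   │ │   │     │ │↓│
│ ╷ ├─┴───┴───┬─┘ │ │
│ │ │         │   │↓│
│ │ ╵ ╶─────┐ ╵ ┌─┘ │
│ │         │   │  B│
└─┴─────────┴───┴───┘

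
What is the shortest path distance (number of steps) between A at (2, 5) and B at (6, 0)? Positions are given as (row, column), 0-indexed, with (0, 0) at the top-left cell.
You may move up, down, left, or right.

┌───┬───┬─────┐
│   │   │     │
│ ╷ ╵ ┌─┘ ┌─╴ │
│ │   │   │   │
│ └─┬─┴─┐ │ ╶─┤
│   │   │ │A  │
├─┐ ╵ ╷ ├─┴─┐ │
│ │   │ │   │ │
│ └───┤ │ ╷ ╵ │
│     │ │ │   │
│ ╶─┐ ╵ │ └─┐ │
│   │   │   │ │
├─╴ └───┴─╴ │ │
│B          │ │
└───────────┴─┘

Finding path from (2, 5) to (6, 0):
Path: (2,5) → (2,6) → (3,6) → (4,6) → (4,5) → (3,5) → (3,4) → (4,4) → (5,4) → (5,5) → (6,5) → (6,4) → (6,3) → (6,2) → (6,1) → (6,0)
Distance: 15 steps

Solution:

┌───┬───┬─────┐
│   │   │     │
│ ╷ ╵ ┌─┘ ┌─╴ │
│ │   │   │   │
│ └─┬─┴─┐ │ ╶─┤
│   │   │ │A ↓│
├─┐ ╵ ╷ ├─┴─┐ │
│ │   │ │↓ ↰│↓│
│ └───┤ │ ╷ ╵ │
│     │ │↓│↑ ↲│
│ ╶─┐ ╵ │ └─┐ │
│   │   │↳ ↓│ │
├─╴ └───┴─╴ │ │
│B ← ← ← ← ↲│ │
└───────────┴─┘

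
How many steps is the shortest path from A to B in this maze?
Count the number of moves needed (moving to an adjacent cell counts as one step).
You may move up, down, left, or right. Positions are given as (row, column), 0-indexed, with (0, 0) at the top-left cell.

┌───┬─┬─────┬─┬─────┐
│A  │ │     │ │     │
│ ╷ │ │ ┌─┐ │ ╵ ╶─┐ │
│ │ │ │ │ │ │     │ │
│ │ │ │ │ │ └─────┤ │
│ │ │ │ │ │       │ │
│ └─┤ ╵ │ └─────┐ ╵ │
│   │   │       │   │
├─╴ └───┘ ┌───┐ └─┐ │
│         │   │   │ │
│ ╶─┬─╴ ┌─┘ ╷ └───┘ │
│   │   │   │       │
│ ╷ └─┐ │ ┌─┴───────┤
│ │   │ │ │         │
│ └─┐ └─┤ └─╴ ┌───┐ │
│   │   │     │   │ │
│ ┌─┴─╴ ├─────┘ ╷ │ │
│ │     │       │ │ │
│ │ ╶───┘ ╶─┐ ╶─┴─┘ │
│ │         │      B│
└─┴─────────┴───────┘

Using BFS to find shortest path:
Start: (0, 0), End: (9, 9)
Path found:
(0,0) → (1,0) → (2,0) → (3,0) → (3,1) → (4,1) → (4,0) → (5,0) → (5,1) → (6,1) → (6,2) → (7,2) → (7,3) → (8,3) → (8,2) → (8,1) → (9,1) → (9,2) → (9,3) → (9,4) → (8,4) → (8,5) → (8,6) → (9,6) → (9,7) → (9,8) → (9,9)
Number of steps: 26

Solution:

┌───┬─┬─────┬─┬─────┐
│A  │ │     │ │     │
│ ╷ │ │ ┌─┐ │ ╵ ╶─┐ │
│↓│ │ │ │ │ │     │ │
│ │ │ │ │ │ └─────┤ │
│↓│ │ │ │ │       │ │
│ └─┤ ╵ │ └─────┐ ╵ │
│↳ ↓│   │       │   │
├─╴ └───┘ ┌───┐ └─┐ │
│↓ ↲      │   │   │ │
│ ╶─┬─╴ ┌─┘ ╷ └───┘ │
│↳ ↓│   │   │       │
│ ╷ └─┐ │ ┌─┴───────┤
│ │↳ ↓│ │ │         │
│ └─┐ └─┤ └─╴ ┌───┐ │
│   │↳ ↓│     │   │ │
│ ┌─┴─╴ ├─────┘ ╷ │ │
│ │↓ ← ↲│↱ → ↓  │ │ │
│ │ ╶───┘ ╶─┐ ╶─┴─┘ │
│ │↳ → → ↑  │↳ → → B│
└─┴─────────┴───────┘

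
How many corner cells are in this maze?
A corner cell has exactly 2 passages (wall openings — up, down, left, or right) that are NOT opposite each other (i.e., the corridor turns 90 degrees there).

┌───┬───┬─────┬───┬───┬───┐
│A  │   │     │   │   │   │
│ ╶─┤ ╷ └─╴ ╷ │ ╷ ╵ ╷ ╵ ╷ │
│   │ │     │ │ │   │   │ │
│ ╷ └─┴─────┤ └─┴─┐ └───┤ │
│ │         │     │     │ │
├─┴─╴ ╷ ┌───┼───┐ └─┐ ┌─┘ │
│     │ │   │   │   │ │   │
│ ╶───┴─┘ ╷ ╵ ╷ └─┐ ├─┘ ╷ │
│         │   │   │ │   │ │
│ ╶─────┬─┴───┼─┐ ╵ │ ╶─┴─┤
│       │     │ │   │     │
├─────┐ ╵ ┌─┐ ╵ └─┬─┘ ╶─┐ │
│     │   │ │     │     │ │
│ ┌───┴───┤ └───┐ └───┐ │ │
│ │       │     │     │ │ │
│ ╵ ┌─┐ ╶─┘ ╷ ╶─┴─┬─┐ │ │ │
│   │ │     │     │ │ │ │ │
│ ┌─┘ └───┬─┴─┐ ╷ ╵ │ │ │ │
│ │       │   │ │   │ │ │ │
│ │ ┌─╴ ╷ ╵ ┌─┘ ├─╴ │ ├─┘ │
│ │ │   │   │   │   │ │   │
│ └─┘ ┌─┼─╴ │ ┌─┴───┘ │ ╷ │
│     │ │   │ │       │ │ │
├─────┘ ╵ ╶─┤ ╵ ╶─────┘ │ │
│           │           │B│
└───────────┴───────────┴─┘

Counting corner cells (2 non-opposite passages):
Total corners: 76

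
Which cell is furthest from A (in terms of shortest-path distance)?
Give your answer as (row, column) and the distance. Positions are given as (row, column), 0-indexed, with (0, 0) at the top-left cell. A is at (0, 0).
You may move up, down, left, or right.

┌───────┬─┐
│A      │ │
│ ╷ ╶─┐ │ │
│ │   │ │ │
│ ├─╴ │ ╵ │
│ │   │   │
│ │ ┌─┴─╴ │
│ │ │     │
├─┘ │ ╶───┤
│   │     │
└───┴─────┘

Computing BFS distances from A to all cells:
Furthest cell: (4, 4)
Distance: 12 steps

Path from A to the furthest cell:

┌───────┬─┐
│A → → ↓│ │
│ ╷ ╶─┐ │ │
│ │   │↓│ │
│ ├─╴ │ ╵ │
│ │   │↳ ↓│
│ │ ┌─┴─╴ │
│ │ │↓ ← ↲│
├─┘ │ ╶───┤
│   │↳ → B│
└───┴─────┘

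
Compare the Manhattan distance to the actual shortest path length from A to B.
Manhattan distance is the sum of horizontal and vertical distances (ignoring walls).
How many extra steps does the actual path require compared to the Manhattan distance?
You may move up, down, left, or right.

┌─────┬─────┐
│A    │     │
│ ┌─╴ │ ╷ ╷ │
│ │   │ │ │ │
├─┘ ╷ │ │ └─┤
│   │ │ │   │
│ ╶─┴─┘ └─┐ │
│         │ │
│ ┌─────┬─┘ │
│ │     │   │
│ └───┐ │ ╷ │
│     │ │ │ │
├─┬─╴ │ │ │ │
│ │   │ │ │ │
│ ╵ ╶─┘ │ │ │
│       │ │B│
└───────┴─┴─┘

Manhattan distance: |7 - 0| + |5 - 0| = 12
Actual path length: 22
Extra steps: 22 - 12 = 10

Solution:

┌─────┬─────┐
│A → ↓│↱ ↓  │
│ ┌─╴ │ ╷ ╷ │
│ │↓ ↲│↑│↓│ │
├─┘ ╷ │ │ └─┤
│↓ ↲│ │↑│↳ ↓│
│ ╶─┴─┘ └─┐ │
│↳ → → ↑  │↓│
│ ┌─────┬─┘ │
│ │     │  ↓│
│ └───┐ │ ╷ │
│     │ │ │↓│
├─┬─╴ │ │ │ │
│ │   │ │ │↓│
│ ╵ ╶─┘ │ │ │
│       │ │B│
└───────┴─┴─┘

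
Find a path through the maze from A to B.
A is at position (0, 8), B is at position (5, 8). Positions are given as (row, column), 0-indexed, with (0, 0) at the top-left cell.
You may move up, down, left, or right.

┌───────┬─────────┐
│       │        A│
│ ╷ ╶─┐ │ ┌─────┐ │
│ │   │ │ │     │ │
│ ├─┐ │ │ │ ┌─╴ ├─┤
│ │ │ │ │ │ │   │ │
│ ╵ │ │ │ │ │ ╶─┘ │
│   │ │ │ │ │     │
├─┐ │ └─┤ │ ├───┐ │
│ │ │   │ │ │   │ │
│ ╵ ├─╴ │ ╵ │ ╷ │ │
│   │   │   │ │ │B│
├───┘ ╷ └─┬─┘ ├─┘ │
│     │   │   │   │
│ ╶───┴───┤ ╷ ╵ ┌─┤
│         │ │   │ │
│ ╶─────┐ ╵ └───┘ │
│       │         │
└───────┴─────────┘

Finding the shortest path from (0, 8) to (5, 8):
Path length: 23 steps
Directions: left → left → left → left → down → down → down → down → down → right → up → up → up → up → right → right → down → left → down → right → right → down → down

Solution:

┌───────┬─────────┐
│       │↓ ← ← ← A│
│ ╷ ╶─┐ │ ┌─────┐ │
│ │   │ │↓│↱ → ↓│ │
│ ├─┐ │ │ │ ┌─╴ ├─┤
│ │ │ │ │↓│↑│↓ ↲│ │
│ ╵ │ │ │ │ │ ╶─┘ │
│   │ │ │↓│↑│↳ → ↓│
├─┐ │ └─┤ │ ├───┐ │
│ │ │   │↓│↑│   │↓│
│ ╵ ├─╴ │ ╵ │ ╷ │ │
│   │   │↳ ↑│ │ │B│
├───┘ ╷ └─┬─┘ ├─┘ │
│     │   │   │   │
│ ╶───┴───┤ ╷ ╵ ┌─┤
│         │ │   │ │
│ ╶─────┐ ╵ └───┘ │
│       │         │
└───────┴─────────┘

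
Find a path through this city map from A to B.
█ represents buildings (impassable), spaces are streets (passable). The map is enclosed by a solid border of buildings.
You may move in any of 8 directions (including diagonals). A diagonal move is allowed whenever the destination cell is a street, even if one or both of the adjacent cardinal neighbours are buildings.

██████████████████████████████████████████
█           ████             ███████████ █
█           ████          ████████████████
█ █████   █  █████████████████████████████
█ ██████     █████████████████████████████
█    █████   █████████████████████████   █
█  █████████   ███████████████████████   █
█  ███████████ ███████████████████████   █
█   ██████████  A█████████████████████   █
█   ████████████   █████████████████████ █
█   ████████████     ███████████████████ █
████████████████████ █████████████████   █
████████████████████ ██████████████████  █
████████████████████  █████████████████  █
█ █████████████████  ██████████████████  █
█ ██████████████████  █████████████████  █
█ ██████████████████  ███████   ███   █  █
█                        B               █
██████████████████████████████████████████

Finding the shortest path from A to B:
Movement: 8-directional
Path length: 13 steps
Directions: down-right → right → down-right → down-right → down → down → down → down → down-right → down-right → right → right → right

Solution:

██████████████████████████████████████████
█           ████             ███████████ █
█           ████          ████████████████
█ █████   █  █████████████████████████████
█ ██████     █████████████████████████████
█    █████   █████████████████████████   █
█  █████████   ███████████████████████   █
█  ███████████ ███████████████████████   █
█   ██████████  A█████████████████████   █
█   ████████████ →↘█████████████████████ █
█   ████████████   ↘ ███████████████████ █
████████████████████↓█████████████████   █
████████████████████↓██████████████████  █
████████████████████↓ █████████████████  █
█ █████████████████ ↓██████████████████  █
█ ██████████████████↘ █████████████████  █
█ ██████████████████ ↘███████   ███   █  █
█                     →→→B               █
██████████████████████████████████████████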